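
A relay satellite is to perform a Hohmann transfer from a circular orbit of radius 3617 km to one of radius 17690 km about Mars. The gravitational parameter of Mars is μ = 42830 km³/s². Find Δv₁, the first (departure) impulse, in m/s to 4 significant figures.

Δv₁ = 993.1 m/s

The Hohmann ellipse has a_t = (r₁ + r₂)/2 = 10653.5 km.
Circular speed at r = 3617 km: v_c = √(μ/r) = 3.4411 km/s.
Vis-viva on the transfer ellipse at r = 3617 km gives v_t = √[μ(2/r − 1/a_t)] = 4.4342 km/s.
Δv₁ = |v_t − v_c| = |4.4342 − 3.4411| = 0.9931 km/s.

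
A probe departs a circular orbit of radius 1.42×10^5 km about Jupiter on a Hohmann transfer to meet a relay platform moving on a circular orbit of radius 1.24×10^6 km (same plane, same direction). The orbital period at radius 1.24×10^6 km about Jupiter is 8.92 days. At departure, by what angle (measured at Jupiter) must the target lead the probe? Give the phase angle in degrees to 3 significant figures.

φ = 105°

From Kepler's third law T² = 4π²r³/μ at r = 1.24×10^6 km, T = 8.92 days = 8.92 × 86400 s = 7.70688×10^5 s: μ = 4π²r³/T² = 1.26727×10^8 km³/s².
The Hohmann ellipse has a_t = (r₁ + r₂)/2 = 6.910×10^5 km.
Transfer time t = π√(a_t³/μ) = 1.603×10^5 s.
The target's mean motion on its circular orbit is ω₂ = √(μ/r₂³) = 8.153×10^-6 rad/s.
Angle swept by the target during transfer: ω₂·t = 1.3069 rad = 74.88°.
Arrival is 180° from departure on the ellipse, so φ = 180° − 74.88° = 105°.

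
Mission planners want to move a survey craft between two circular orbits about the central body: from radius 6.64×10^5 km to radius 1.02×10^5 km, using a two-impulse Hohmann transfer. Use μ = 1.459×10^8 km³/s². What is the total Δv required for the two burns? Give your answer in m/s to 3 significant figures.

Δv = 19200 m/s

The Hohmann ellipse has a_t = (r₁ + r₂)/2 = 3.830×10^5 km.
At r₁ the circular-orbit speed is v₁ = √(μ/r₁) = 14.8233 km/s.
On the transfer ellipse at r₁, v² = μ(2/r − 1/a) gives v_a = √[μ(2/r₁ − 1/a_t)] = 7.64970 km/s.
First burn Δv₁ = |v_a − v₁| = 7.174 km/s.
At r₂, v₂ = √(μ/r₂) = 37.82 km/s.
Transfer-orbit speed at r₂: v_p = √[μ(2/r₂ − 1/a_t)] = 49.80 km/s.
Second burn Δv₂ = |v₂ − v_p| = 11.98 km/s.
Δv = Δv₁ + Δv₂ = 7.174 + 11.98 = 19.15 km/s.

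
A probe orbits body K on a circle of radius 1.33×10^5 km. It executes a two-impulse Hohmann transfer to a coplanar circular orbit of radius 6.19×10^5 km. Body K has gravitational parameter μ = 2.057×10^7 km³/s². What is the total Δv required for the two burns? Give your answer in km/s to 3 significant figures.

Δv = 5.86 km/s

Semi-major axis of the transfer orbit: a_t = (1.330×10^5 + 6.190×10^5)/2 = 3.760×10^5 km.
At r₁ the circular-orbit speed is v₁ = √(μ/r₁) = 12.436304 km/s.
On the transfer ellipse at r₁, vis-viva gives v_p = √[μ(2/r₁ − 1/a_t)] = 15.956687 km/s.
First burn Δv₁ = |v_p − v₁| = 3.52038 km/s.
At r₂, v₂ = √(μ/r₂) = 5.76464 km/s.
Transfer-orbit speed at r₂: v_a = √[μ(2/r₂ − 1/a_t)] = 3.42850 km/s.
Second burn Δv₂ = |v₂ − v_a| = 2.33614 km/s.
Total Δv = Δv₁ + Δv₂ = 5.857 km/s.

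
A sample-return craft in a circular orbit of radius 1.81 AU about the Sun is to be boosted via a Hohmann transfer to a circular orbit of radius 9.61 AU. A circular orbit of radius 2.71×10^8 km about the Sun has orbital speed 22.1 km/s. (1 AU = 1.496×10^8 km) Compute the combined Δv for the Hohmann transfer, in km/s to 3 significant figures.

From the circular-orbit relation v² = μ/r at r = 2.71×10^8 km: μ = v²r = (22.1)² × 2.71×10^8 = 1.32359×10^11 km³/s².
In km: r₁ = 1.81 × 1.496×10^8 = 2.70776×10^8 km; r₂ = 9.61 × 1.496×10^8 = 1.437656×10^9 km.
Semi-major axis of the transfer orbit: a_t = (2.70776×10^8 + 1.437656×10^9)/2 = 8.54216×10^8 km.
At r₁ the circular-orbit speed is v₁ = √(μ/r₁) = 22.109 km/s.
Transfer-orbit speed at r₁ (vis-viva equation): v_p = √[μ(2/r₁ − 1/a_t)] = 28.682 km/s.
First burn Δv₁ = |v_p − v₁| = 6.573 km/s.
At r₂, v₂ = √(μ/r₂) = 9.595 km/s.
Transfer-orbit speed at r₂: v_a = √[μ(2/r₂ − 1/a_t)] = 5.402 km/s.
Second burn Δv₂ = |v₂ − v_a| = 4.193 km/s.
Δv = Δv₁ + Δv₂ = 6.573 + 4.193 = 10.77 km/s.

Δv = 10.8 km/s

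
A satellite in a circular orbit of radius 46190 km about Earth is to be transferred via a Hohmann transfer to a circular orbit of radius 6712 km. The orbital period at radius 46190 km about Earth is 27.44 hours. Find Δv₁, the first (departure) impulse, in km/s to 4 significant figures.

Δv₁ = 1.458 km/s

From Kepler's third law T² = 4π²r³/μ at r = 46190 km, T = 27.44 hours = 27.44 × 3600 s = 98784 s: μ = 4π²r³/T² = 3.98685×10^5 km³/s².
Semi-major axis of the transfer orbit: a_t = (46190 + 6712)/2 = 26451 km.
On the circular orbit at r = 46190 km, v_c = √(μ/r) = 2.938 km/s.
Vis-viva on the transfer ellipse at r = 46190 km gives v_t = √[μ(2/r − 1/a_t)] = 1.480 km/s.
Δv₁ = |v_t − v_c| = |1.480 − 2.938| = 1.458 km/s.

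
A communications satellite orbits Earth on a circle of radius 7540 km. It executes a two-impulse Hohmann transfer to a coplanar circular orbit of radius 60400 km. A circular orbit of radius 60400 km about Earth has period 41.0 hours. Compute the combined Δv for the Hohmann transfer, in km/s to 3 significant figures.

Δv = 3.79 km/s

From Kepler's third law T² = 4π²r³/μ at r = 60400 km, T = 41.0 hours = 41.0 × 3600 s = 1.476×10^5 s: μ = 4π²r³/T² = 3.99299×10^5 km³/s².
The Hohmann ellipse has a_t = (r₁ + r₂)/2 = 33970 km.
Circular speed at r₁: v₁ = √(μ/r₁) = √(3.99299×10^5/7540) = 7.2772 km/s.
On the transfer ellipse at r₁, vis-viva gives v_p = √[μ(2/r₁ − 1/a_t)] = 9.7036 km/s.
First burn Δv₁ = |v_p − v₁| = 2.426 km/s.
Circular speed at r₂: v₂ = √(μ/r₂) = 2.571 km/s.
Transfer-orbit speed at r₂: v_a = √[μ(2/r₂ − 1/a_t)] = 1.211 km/s.
Second burn Δv₂ = |v₂ − v_a| = 1.360 km/s.
Total Δv = Δv₁ + Δv₂ = 3.786 km/s.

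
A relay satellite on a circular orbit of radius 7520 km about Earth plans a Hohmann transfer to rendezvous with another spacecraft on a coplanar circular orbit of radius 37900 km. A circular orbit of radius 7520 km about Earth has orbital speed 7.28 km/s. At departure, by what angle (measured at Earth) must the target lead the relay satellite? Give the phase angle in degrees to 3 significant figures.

From the circular-orbit relation v² = μ/r at r = 7520 km: μ = v²r = (7.28)² × 7520 = 3.98548×10^5 km³/s².
Transfer-ellipse semi-major axis a_t = (r₁ + r₂)/2 = (7520 + 37900)/2 = 22710 km.
Transfer time t = π√(a_t³/μ) = 17031 s.
The target's mean motion on its circular orbit is ω₂ = √(μ/r₂³) = 8.5562×10^-5 rad/s.
Angle swept by the target during transfer: ω₂·t = 1.4572 rad = 83.49°.
Arrival is 180° from departure on the ellipse, so φ = 180° − 83.49° = 96.5°.

φ = 96.5°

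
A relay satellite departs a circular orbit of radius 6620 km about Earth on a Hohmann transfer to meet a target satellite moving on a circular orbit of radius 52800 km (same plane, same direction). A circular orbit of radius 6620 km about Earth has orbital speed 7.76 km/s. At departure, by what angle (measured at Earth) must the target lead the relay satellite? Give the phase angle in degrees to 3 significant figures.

From the circular-orbit relation v² = μ/r at r = 6620 km: μ = v²r = (7.76)² × 6620 = 3.98641×10^5 km³/s².
The Hohmann ellipse has a_t = (r₁ + r₂)/2 = 29710 km.
The half-period of the transfer ellipse is t = π√(a_t³/μ) = 25481 s.
Target angular speed ω₂ = √(μ/r₂³) = 5.2040×10^-5 rad/s.
Angle swept by the target during transfer: ω₂·t = 1.32603 rad = 75.98°.
The relay satellite traverses 180° on the transfer ellipse, so the target must lead by 180° − 75.98° = 104°.

φ = 104°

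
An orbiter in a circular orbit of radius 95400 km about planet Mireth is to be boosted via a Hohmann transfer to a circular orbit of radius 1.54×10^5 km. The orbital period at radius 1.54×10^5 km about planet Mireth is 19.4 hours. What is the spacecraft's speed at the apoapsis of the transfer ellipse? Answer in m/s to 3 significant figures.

From Kepler's third law T² = 4π²r³/μ at r = 1.54×10^5 km, T = 19.4 hours = 19.4 × 3600 s = 69840 s: μ = 4π²r³/T² = 2.95606×10^7 km³/s².
Transfer-ellipse semi-major axis a_t = (r₁ + r₂)/2 = (95400 + 1.540×10^5)/2 = 1.247×10^5 km.
The apoapsis of the transfer ellipse is at r = 1.540×10^5 km.
From the vis-viva equation, v = √[μ(2/r − 1/a_t)] = 12.12 km/s.

v = 12100 m/s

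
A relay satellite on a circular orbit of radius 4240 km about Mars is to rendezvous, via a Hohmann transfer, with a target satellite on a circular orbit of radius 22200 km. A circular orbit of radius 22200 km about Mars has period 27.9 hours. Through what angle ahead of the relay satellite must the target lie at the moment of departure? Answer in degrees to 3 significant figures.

φ = 97.3°

From Kepler's third law T² = 4π²r³/μ at r = 22200 km, T = 27.9 hours = 27.9 × 3600 s = 1.0044×10^5 s: μ = 4π²r³/T² = 42815.9 km³/s².
Semi-major axis of the transfer orbit: a_t = (4240 + 22200)/2 = 13220 km.
The half-period of the transfer ellipse is t = π√(a_t³/μ) = 23078 s.
Target angular speed ω₂ = √(μ/r₂³) = 6.2557×10^-5 rad/s.
Angle swept by the target during transfer: ω₂·t = 1.4437 rad = 82.72°.
Arrival is 180° from departure on the ellipse, so φ = 180° − 82.72° = 97.3°.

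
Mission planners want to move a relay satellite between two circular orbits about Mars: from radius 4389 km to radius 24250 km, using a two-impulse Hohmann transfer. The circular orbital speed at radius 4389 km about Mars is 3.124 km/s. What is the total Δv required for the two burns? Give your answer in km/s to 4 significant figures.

From the circular-orbit relation v² = μ/r at r = 4389 km: μ = v²r = (3.124)² × 4389 = 42833.9 km³/s².
The Hohmann ellipse has a_t = (r₁ + r₂)/2 = 14319.5 km.
Circular speed at r₁: v₁ = √(μ/r₁) = √(42833.9/4389) = 3.1240 km/s.
Transfer-orbit speed at r₁ (vis-viva equation): v_p = √[μ(2/r₁ − 1/a_t)] = 4.0654 km/s.
First burn Δv₁ = |v_p − v₁| = 0.9414 km/s.
At r₂, v₂ = √(μ/r₂) = 1.329 km/s.
Transfer-orbit speed at r₂: v_a = √[μ(2/r₂ − 1/a_t)] = 0.7358 km/s.
Second burn Δv₂ = |v₂ − v_a| = 0.5932 km/s.
Δv = Δv₁ + Δv₂ = 0.9414 + 0.5932 = 1.535 km/s.

Δv = 1.535 km/s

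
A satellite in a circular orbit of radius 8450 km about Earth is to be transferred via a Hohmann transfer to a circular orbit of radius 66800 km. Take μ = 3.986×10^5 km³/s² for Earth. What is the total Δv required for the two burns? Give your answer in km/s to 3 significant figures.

Semi-major axis of the transfer orbit: a_t = (8450 + 66800)/2 = 37625 km.
Circular speed at r₁: v₁ = √(μ/r₁) = √(3.986×10^5/8450) = 6.868 km/s.
Transfer-orbit speed at r₁ (v² = μ(2/r − 1/a)): v_p = √[μ(2/r₁ − 1/a_t)] = 9.151 km/s.
First burn Δv₁ = |v_p − v₁| = 2.283 km/s.
At r₂, v₂ = √(μ/r₂) = 2.443 km/s.
Transfer-orbit speed at r₂: v_a = √[μ(2/r₂ − 1/a_t)] = 1.158 km/s.
Second burn Δv₂ = |v₂ − v_a| = 1.285 km/s.
Total Δv = Δv₁ + Δv₂ = 3.568 km/s.

Δv = 3.57 km/s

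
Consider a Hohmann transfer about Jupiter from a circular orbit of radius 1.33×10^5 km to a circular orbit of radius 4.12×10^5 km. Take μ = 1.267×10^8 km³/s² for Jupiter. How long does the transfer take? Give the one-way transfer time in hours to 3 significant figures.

t = 11.0 hours

Semi-major axis of the transfer orbit: a_t = (1.330×10^5 + 4.120×10^5)/2 = 2.725×10^5 km.
By Kepler's third law the transfer-orbit period is T = 2π√(a_t³/μ), so t = T/2 = 39700 s.
Converting: 39700 s ÷ 3600 s/hour = 11.0 hours.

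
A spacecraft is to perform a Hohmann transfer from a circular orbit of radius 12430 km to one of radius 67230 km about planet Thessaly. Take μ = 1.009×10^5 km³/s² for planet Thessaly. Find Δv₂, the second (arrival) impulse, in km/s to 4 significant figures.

Δv₂ = 0.5407 km/s

The Hohmann ellipse has a_t = (r₁ + r₂)/2 = 39830 km.
On the circular orbit at r = 67230 km, v_c = √(μ/r) = 1.2251 km/s.
Transfer-orbit speed at the same r (vis-viva, a = a_t): v_t = √[μ(2/r − 1/a_t)] = 0.68438 km/s.
Δv₂ = |v_t − v_c| = |0.68438 − 1.2251| = 0.5407 km/s.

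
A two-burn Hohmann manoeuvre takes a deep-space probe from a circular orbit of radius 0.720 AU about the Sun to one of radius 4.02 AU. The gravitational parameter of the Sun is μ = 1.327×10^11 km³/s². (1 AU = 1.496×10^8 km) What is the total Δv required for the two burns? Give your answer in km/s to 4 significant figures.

Δv = 17.28 km/s

In km: r₁ = 0.720 × 1.496×10^8 = 1.07712×10^8 km; r₂ = 4.02 × 1.496×10^8 = 6.01392×10^8 km.
Transfer-ellipse semi-major axis a_t = (r₁ + r₂)/2 = (1.07712×10^8 + 6.01392×10^8)/2 = 3.54552×10^8 km.
Circular speed at r₁: v₁ = √(μ/r₁) = √(1.327×10^11/1.07712×10^8) = 35.10 km/s.
Transfer-orbit speed at r₁ (vis-viva equation): v_p = √[μ(2/r₁ − 1/a_t)] = 45.71 km/s.
First burn Δv₁ = |v_p − v₁| = 10.61 km/s.
At r₂, v₂ = √(μ/r₂) = 14.8545 km/s.
Transfer-orbit speed at r₂: v_a = √[μ(2/r₂ − 1/a_t)] = 8.18745 km/s.
Second burn Δv₂ = |v₂ − v_a| = 6.667 km/s.
Δv = Δv₁ + Δv₂ = 10.61 + 6.667 = 17.28 km/s.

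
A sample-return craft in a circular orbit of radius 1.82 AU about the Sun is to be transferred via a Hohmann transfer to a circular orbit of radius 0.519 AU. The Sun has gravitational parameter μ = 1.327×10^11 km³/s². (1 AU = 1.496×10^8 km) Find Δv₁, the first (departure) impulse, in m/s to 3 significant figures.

In km: r₁ = 1.82 × 1.496×10^8 = 2.72272×10^8 km; r₂ = 0.519 × 1.496×10^8 = 7.76424×10^7 km.
Semi-major axis of the transfer orbit: a_t = (2.72272×10^8 + 7.76424×10^7)/2 = 1.749572×10^8 km.
Circular speed at r = 2.72272×10^8 km: v_c = √(μ/r) = 22.08 km/s.
Transfer-orbit speed at the same r (vis-viva, a = a_t): v_t = √[μ(2/r − 1/a_t)] = 14.71 km/s.
Δv₁ = |v_t − v_c| = |14.71 − 22.08| = 7.370 km/s.

Δv₁ = 7370 m/s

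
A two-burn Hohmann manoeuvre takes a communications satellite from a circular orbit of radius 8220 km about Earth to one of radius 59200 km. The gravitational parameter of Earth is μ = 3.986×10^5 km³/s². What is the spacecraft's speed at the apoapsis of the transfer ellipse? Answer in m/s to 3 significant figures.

v = 1280 m/s

The Hohmann ellipse has a_t = (r₁ + r₂)/2 = 33710 km.
At apoapsis, r = 59200 km.
Vis-viva: v = √[μ(2/r − 1/a_t)] = √[3.986×10^5 × (2/59200 − 1/33710)] = 1.281 km/s.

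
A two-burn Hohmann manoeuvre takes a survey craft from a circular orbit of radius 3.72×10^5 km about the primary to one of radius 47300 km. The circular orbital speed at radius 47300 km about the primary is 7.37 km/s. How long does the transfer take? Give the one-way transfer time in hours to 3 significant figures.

From the circular-orbit relation v² = μ/r at r = 47300 km: μ = v²r = (7.37)² × 47300 = 2.56919×10^6 km³/s².
Semi-major axis of the transfer orbit: a_t = (3.720×10^5 + 47300)/2 = 2.0965×10^5 km.
By Kepler's third law the transfer-orbit period is T = 2π√(a_t³/μ), so t = T/2 = 1.8815×10^5 s.
Converting: 1.8815×10^5 s ÷ 3600 s/hour = 52.3 hours.

t = 52.3 hours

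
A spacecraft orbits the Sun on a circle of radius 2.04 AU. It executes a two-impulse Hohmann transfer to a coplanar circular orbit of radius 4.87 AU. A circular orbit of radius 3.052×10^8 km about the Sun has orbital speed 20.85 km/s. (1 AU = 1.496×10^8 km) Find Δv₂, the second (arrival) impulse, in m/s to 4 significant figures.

From the circular-orbit relation v² = μ/r at r = 3.052×10^8 km: μ = v²r = (20.85)² × 3.052×10^8 = 1.32677×10^11 km³/s².
In km: r₁ = 2.04 × 1.496×10^8 = 3.05184×10^8 km; r₂ = 4.87 × 1.496×10^8 = 7.28552×10^8 km.
Semi-major axis of the transfer orbit: a_t = (3.05184×10^8 + 7.28552×10^8)/2 = 5.16868×10^8 km.
Circular speed at r = 7.28552×10^8 km: v_c = √(μ/r) = 13.495 km/s.
Vis-viva on the transfer ellipse at r = 7.28552×10^8 km gives v_t = √[μ(2/r − 1/a_t)] = 10.370 km/s.
Δv₂ = |v_t − v_c| = |10.370 − 13.495| = 3.125 km/s.

Δv₂ = 3125 m/s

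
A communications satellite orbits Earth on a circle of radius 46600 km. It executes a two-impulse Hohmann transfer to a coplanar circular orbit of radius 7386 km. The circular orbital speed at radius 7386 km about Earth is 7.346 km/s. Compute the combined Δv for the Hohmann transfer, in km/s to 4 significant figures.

Δv = 3.701 km/s

From the circular-orbit relation v² = μ/r at r = 7386 km: μ = v²r = (7.346)² × 7386 = 3.98576×10^5 km³/s².
The Hohmann ellipse has a_t = (r₁ + r₂)/2 = 26993 km.
Circular speed at r₁: v₁ = √(μ/r₁) = √(3.98576×10^5/46600) = 2.925 km/s.
Transfer-orbit speed at r₁ (vis-viva): v_a = √[μ(2/r₁ − 1/a_t)] = 1.530 km/s.
First burn Δv₁ = |v_a − v₁| = 1.395 km/s.
At r₂, v₂ = √(μ/r₂) = 7.346 km/s.
Transfer-orbit speed at r₂: v_p = √[μ(2/r₂ − 1/a_t)] = 9.652 km/s.
Second burn Δv₂ = |v₂ − v_p| = 2.306 km/s.
Total Δv = Δv₁ + Δv₂ = 3.701 km/s.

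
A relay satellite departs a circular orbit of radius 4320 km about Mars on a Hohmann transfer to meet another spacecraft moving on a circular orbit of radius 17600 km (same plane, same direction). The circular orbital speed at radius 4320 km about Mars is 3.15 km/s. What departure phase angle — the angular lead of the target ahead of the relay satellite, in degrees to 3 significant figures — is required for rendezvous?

From the circular-orbit relation v² = μ/r at r = 4320 km: μ = v²r = (3.15)² × 4320 = 42865.2 km³/s².
Transfer-ellipse semi-major axis a_t = (r₁ + r₂)/2 = (4320 + 17600)/2 = 10960 km.
Transfer time t = π√(a_t³/μ) = 17410.6 s.
Target angular speed ω₂ = √(μ/r₂³) = 8.86714×10^-5 rad/s.
Angle swept by the target during transfer: ω₂·t = 1.54382 rad = 88.454°.
Arrival is 180° from departure on the ellipse, so φ = 180° − 88.454° = 91.5°.

φ = 91.5°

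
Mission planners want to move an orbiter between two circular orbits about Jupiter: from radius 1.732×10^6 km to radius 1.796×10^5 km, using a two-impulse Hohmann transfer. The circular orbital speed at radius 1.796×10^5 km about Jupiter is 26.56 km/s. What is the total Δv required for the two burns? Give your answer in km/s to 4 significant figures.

From the circular-orbit relation v² = μ/r at r = 1.796×10^5 km: μ = v²r = (26.56)² × 1.796×10^5 = 1.26696×10^8 km³/s².
The Hohmann ellipse has a_t = (r₁ + r₂)/2 = 9.558×10^5 km.
At r₁ the circular-orbit speed is v₁ = √(μ/r₁) = 8.5528 km/s.
On the transfer ellipse at r₁, vis-viva gives v_a = √[μ(2/r₁ − 1/a_t)] = 3.7075 km/s.
First burn Δv₁ = |v_a − v₁| = 4.845 km/s.
At r₂, v₂ = √(μ/r₂) = 26.560 km/s.
Transfer-orbit speed at r₂: v_p = √[μ(2/r₂ − 1/a_t)] = 35.753 km/s.
Second burn Δv₂ = |v₂ − v_p| = 9.193 km/s.
Δv = Δv₁ + Δv₂ = 4.845 + 9.193 = 14.04 km/s.

Δv = 14.04 km/s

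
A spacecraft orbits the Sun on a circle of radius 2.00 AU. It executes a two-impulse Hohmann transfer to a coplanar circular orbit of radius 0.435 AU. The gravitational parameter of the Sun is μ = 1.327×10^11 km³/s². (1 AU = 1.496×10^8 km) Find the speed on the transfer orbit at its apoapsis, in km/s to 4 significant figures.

v = 12.59 km/s

In km: r₁ = 2.00 × 1.496×10^8 = 2.992×10^8 km; r₂ = 0.435 × 1.496×10^8 = 6.5076×10^7 km.
The Hohmann ellipse has a_t = (r₁ + r₂)/2 = 1.82138×10^8 km.
The apoapsis of the transfer ellipse is at r = 2.992×10^8 km.
Applying v² = μ(2/r − 1/a_t): v = 12.59 km/s.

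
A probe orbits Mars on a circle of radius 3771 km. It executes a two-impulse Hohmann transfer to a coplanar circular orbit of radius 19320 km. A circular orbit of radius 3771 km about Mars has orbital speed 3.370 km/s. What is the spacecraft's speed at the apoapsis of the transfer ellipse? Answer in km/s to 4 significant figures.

v = 0.8509 km/s

From the circular-orbit relation v² = μ/r at r = 3771 km: μ = v²r = (3.370)² × 3771 = 42826.9 km³/s².
Transfer-ellipse semi-major axis a_t = (r₁ + r₂)/2 = (3771 + 19320)/2 = 11545.5 km.
The apoapsis of the transfer ellipse is at r = 19320 km.
From the vis-viva equation, v = √[μ(2/r − 1/a_t)] = 0.8509 km/s.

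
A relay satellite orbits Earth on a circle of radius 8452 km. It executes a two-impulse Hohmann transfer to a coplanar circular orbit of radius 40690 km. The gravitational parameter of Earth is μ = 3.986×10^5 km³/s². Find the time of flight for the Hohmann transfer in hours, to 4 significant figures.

Transfer-ellipse semi-major axis a_t = (r₁ + r₂)/2 = (8452 + 40690)/2 = 24571 km.
Half the transfer-orbit period gives t = π√(a_t³/μ) = 19165 s.
Converting: 19165 s ÷ 3600 s/hour = 5.324 hours.

t = 5.324 hours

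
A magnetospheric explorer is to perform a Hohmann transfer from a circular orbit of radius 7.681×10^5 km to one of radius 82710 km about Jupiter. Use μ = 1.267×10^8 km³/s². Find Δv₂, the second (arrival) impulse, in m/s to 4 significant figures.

Δv₂ = 13450 m/s

Semi-major axis of the transfer orbit: a_t = (7.681×10^5 + 82710)/2 = 4.25405×10^5 km.
On the circular orbit at r = 82710 km, v_c = √(μ/r) = 39.14 km/s.
Transfer-orbit speed at the same r (vis-viva, a = a_t): v_t = √[μ(2/r − 1/a_t)] = 52.59 km/s.
Δv₂ = |v_t − v_c| = |52.59 − 39.14| = 13.45 km/s.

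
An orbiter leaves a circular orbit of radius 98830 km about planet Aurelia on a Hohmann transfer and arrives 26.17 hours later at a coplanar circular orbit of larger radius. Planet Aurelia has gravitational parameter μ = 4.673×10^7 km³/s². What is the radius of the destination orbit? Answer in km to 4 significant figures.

Transfer time t = 26.17 hours = 94212 s, and t = π√(a_t³/μ).
So a_t = (μ t²/π²)^(1/3) = (4.673×10^7 × (94212)² / π²)^(1/3) = 3.4767×10^5 km.
Since a_t = (r₁ + r₂)/2, r₂ = 2a_t − r₁ = 2×3.4767×10^5 − 98830 = 5.9651×10^5 km.

r₂ = 5.965×10^5 km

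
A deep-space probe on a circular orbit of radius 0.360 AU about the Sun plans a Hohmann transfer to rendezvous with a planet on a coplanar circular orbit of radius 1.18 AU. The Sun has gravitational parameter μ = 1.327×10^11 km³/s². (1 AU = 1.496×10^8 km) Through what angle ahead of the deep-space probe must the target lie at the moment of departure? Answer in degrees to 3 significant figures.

In km: r₁ = 0.360 × 1.496×10^8 = 5.3856×10^7 km; r₂ = 1.18 × 1.496×10^8 = 1.76528×10^8 km.
Transfer-ellipse semi-major axis a_t = (r₁ + r₂)/2 = (5.3856×10^7 + 1.76528×10^8)/2 = 1.15192×10^8 km.
The half-period of the transfer ellipse is t = π√(a_t³/μ) = 1.0662×10^7 s.
The target's mean motion on its circular orbit is ω₂ = √(μ/r₂³) = 1.5532×10^-7 rad/s.
Angle swept by the target during transfer: ω₂·t = 1.656 rad = 94.88°.
Arrival is 180° from departure on the ellipse, so φ = 180° − 94.88° = 85.1°.

φ = 85.1°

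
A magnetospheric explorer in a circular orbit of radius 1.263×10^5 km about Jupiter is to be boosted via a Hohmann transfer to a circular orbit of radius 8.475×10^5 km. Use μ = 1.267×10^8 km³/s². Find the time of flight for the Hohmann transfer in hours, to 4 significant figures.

The Hohmann ellipse has a_t = (r₁ + r₂)/2 = 4.869×10^5 km.
Transfer time t = π√(a_t³/μ) = π√((4.869×10^5)³ / 1.267×10^8) = 94820 s.
Converting: 94820 s ÷ 3600 s/hour = 26.34 hours.

t = 26.34 hours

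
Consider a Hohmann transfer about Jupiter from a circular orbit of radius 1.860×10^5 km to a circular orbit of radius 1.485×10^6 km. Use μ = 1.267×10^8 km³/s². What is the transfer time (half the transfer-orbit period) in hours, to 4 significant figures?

t = 59.21 hours

Transfer-ellipse semi-major axis a_t = (r₁ + r₂)/2 = (1.860×10^5 + 1.485×10^6)/2 = 8.355×10^5 km.
Half the transfer-orbit period gives t = π√(a_t³/μ) = 2.1315×10^5 s.
Converting: 2.1315×10^5 s ÷ 3600 s/hour = 59.21 hours.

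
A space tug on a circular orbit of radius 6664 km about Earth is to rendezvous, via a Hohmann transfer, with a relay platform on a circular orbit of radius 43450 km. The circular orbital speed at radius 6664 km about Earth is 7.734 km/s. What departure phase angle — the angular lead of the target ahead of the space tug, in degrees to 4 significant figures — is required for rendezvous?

From the circular-orbit relation v² = μ/r at r = 6664 km: μ = v²r = (7.734)² × 6664 = 3.98606×10^5 km³/s².
Transfer-ellipse semi-major axis a_t = (r₁ + r₂)/2 = (6664 + 43450)/2 = 25057 km.
The half-period of the transfer ellipse is t = π√(a_t³/μ) = 19737 s.
Target angular speed ω₂ = √(μ/r₂³) = 6.9709×10^-5 rad/s.
Angle swept by the target during transfer: ω₂·t = 1.3758 rad = 78.83°.
Arrival is 180° from departure on the ellipse, so φ = 180° − 78.83° = 101.2°.

φ = 101.2°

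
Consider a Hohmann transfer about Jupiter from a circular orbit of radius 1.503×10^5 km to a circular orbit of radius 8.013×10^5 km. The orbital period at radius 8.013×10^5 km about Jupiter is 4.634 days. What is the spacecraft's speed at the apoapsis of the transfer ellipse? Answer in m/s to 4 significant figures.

From Kepler's third law T² = 4π²r³/μ at r = 8.013×10^5 km, T = 4.634 days = 4.634 × 86400 s = 4.003776×10^5 s: μ = 4π²r³/T² = 1.26708×10^8 km³/s².
Semi-major axis of the transfer orbit: a_t = (1.503×10^5 + 8.013×10^5)/2 = 4.758×10^5 km.
The apoapsis of the transfer ellipse is at r = 8.013×10^5 km.
Applying v² = μ(2/r − 1/a_t): v = 7.068 km/s.

v = 7068 m/s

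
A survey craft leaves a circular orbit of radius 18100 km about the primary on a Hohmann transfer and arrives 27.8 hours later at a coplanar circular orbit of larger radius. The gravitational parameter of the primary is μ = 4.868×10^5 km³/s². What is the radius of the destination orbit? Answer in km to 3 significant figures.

Transfer time t = 27.8 hours = 1.0008×10^5 s, and t = π√(a_t³/μ).
So a_t = (μ t²/π²)^(1/3) = (4.868×10^5 × (1.0008×10^5)² / π²)^(1/3) = 79052 km.
Since a_t = (r₁ + r₂)/2, r₂ = 2a_t − r₁ = 2×79052 − 18100 = 1.40004×10^5 km.

r₂ = 1.40×10^5 km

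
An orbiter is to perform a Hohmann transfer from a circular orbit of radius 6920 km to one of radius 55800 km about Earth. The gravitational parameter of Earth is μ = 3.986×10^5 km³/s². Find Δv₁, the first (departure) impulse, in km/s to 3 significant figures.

Δv₁ = 2.53 km/s

Transfer-ellipse semi-major axis a_t = (r₁ + r₂)/2 = (6920 + 55800)/2 = 31360 km.
On the circular orbit at r = 6920 km, v_c = √(μ/r) = 7.58954 km/s.
Vis-viva on the transfer ellipse at r = 6920 km gives v_t = √[μ(2/r − 1/a_t)] = 10.1238 km/s.
Δv₁ = |v_t − v_c| = |10.1238 − 7.58954| = 2.534 km/s.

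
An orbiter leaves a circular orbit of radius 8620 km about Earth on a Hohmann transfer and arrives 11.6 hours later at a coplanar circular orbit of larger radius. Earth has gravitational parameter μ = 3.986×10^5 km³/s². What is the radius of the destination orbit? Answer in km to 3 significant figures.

r₂ = 74000 km

Transfer time t = 11.6 hours = 41760 s, and t = π√(a_t³/μ).
So a_t = (μ t²/π²)^(1/3) = (3.986×10^5 × (41760)² / π²)^(1/3) = 41297 km.
Since a_t = (r₁ + r₂)/2, r₂ = 2a_t − r₁ = 2×41297 − 8620 = 73974 km.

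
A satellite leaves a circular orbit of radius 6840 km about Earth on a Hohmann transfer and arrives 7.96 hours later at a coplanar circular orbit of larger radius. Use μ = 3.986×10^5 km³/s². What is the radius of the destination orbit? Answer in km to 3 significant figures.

r₂ = 57400 km

Transfer time t = 7.96 hours = 28656 s, and t = π√(a_t³/μ).
So a_t = (μ t²/π²)^(1/3) = (3.986×10^5 × (28656)² / π²)^(1/3) = 32128 km.
Since a_t = (r₁ + r₂)/2, r₂ = 2a_t − r₁ = 2×32128 − 6840 = 57416 km.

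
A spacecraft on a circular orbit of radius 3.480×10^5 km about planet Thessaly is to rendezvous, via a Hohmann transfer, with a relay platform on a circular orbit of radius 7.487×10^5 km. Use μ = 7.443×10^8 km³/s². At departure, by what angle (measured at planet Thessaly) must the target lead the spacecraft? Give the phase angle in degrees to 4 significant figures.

φ = 67.18°

Semi-major axis of the transfer orbit: a_t = (3.480×10^5 + 7.487×10^5)/2 = 5.4835×10^5 km.
Transfer time t = π√(a_t³/μ) = 46760 s.
The target's mean motion on its circular orbit is ω₂ = √(μ/r₂³) = 4.211×10^-5 rad/s.
Angle swept by the target during transfer: ω₂·t = 1.969 rad = 112.82°.
The spacecraft traverses 180° on the transfer ellipse, so the target must lead by 180° − 112.82° = 67.18°.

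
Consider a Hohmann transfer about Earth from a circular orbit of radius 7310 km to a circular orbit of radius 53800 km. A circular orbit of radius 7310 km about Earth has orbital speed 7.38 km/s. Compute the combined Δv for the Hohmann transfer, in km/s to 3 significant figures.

From the circular-orbit relation v² = μ/r at r = 7310 km: μ = v²r = (7.38)² × 7310 = 3.98135×10^5 km³/s².
Semi-major axis of the transfer orbit: a_t = (7310 + 53800)/2 = 30555 km.
At r₁ the circular-orbit speed is v₁ = √(μ/r₁) = 7.380 km/s.
Transfer-orbit speed at r₁ (v² = μ(2/r − 1/a)): v_p = √[μ(2/r₁ − 1/a_t)] = 9.793 km/s.
First burn Δv₁ = |v_p − v₁| = 2.413 km/s.
At r₂, v₂ = √(μ/r₂) = 2.7203 km/s.
Transfer-orbit speed at r₂: v_a = √[μ(2/r₂ − 1/a_t)] = 1.3306 km/s.
Second burn Δv₂ = |v₂ − v_a| = 1.390 km/s.
Total Δv = Δv₁ + Δv₂ = 3.803 km/s.

Δv = 3.80 km/s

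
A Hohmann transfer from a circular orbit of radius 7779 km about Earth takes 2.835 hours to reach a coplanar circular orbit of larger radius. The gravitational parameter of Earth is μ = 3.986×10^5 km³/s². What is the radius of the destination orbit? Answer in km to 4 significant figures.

r₂ = 24510 km

Transfer time t = 2.835 hours = 10206 s, and t = π√(a_t³/μ).
So a_t = (μ t²/π²)^(1/3) = (3.986×10^5 × (10206)² / π²)^(1/3) = 16143 km.
Since a_t = (r₁ + r₂)/2, r₂ = 2a_t − r₁ = 2×16143 − 7779 = 24507 km.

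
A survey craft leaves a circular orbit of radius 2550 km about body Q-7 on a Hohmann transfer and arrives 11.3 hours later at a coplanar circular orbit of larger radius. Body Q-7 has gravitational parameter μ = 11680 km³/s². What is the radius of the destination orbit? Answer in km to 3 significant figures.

r₂ = 22500 km

Transfer time t = 11.3 hours = 40680 s, and t = π√(a_t³/μ).
So a_t = (μ t²/π²)^(1/3) = (11680 × (40680)² / π²)^(1/3) = 12511 km.
Since a_t = (r₁ + r₂)/2, r₂ = 2a_t − r₁ = 2×12511 − 2550 = 22472 km.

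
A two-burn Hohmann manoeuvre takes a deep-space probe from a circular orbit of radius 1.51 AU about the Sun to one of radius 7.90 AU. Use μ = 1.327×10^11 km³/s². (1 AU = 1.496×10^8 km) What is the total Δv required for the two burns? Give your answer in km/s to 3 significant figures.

Δv = 11.8 km/s

In km: r₁ = 1.51 × 1.496×10^8 = 2.25896×10^8 km; r₂ = 7.90 × 1.496×10^8 = 1.18184×10^9 km.
Semi-major axis of the transfer orbit: a_t = (2.25896×10^8 + 1.18184×10^9)/2 = 7.03868×10^8 km.
Circular speed at r₁: v₁ = √(μ/r₁) = √(1.327×10^11/2.25896×10^8) = 24.237 km/s.
On the transfer ellipse at r₁, vis-viva equation gives v_p = √[μ(2/r₁ − 1/a_t)] = 31.406 km/s.
First burn Δv₁ = |v_p − v₁| = 7.169 km/s.
Circular speed at r₂: v₂ = √(μ/r₂) = 10.596 km/s.
Transfer-orbit speed at r₂: v_a = √[μ(2/r₂ − 1/a_t)] = 6.0030 km/s.
Second burn Δv₂ = |v₂ − v_a| = 4.593 km/s.
Total Δv = Δv₁ + Δv₂ = 11.76 km/s.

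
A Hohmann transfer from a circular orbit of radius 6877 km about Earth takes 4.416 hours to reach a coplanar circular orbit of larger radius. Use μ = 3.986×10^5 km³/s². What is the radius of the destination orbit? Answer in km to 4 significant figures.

Transfer time t = 4.416 hours = 15897.6 s, and t = π√(a_t³/μ).
So a_t = (μ t²/π²)^(1/3) = (3.986×10^5 × (15897.6)² / π²)^(1/3) = 21692 km.
Since a_t = (r₁ + r₂)/2, r₂ = 2a_t − r₁ = 2×21692 − 6877 = 36507 km.

r₂ = 36510 km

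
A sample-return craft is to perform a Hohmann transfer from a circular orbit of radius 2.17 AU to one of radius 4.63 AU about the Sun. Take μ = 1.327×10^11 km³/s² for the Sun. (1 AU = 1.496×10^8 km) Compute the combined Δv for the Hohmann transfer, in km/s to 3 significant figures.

In km: r₁ = 2.17 × 1.496×10^8 = 3.24632×10^8 km; r₂ = 4.63 × 1.496×10^8 = 6.92648×10^8 km.
Transfer-ellipse semi-major axis a_t = (r₁ + r₂)/2 = (3.24632×10^8 + 6.92648×10^8)/2 = 5.0864×10^8 km.
At r₁ the circular-orbit speed is v₁ = √(μ/r₁) = 20.218 km/s.
Transfer-orbit speed at r₁ (vis-viva): v_p = √[μ(2/r₁ − 1/a_t)] = 23.593 km/s.
First burn Δv₁ = |v_p − v₁| = 3.375 km/s.
Circular speed at r₂: v₂ = √(μ/r₂) = 13.8414 km/s.
Transfer-orbit speed at r₂: v_a = √[μ(2/r₂ − 1/a_t)] = 11.0578 km/s.
Second burn Δv₂ = |v₂ − v_a| = 2.784 km/s.
Total Δv = Δv₁ + Δv₂ = 6.159 km/s.

Δv = 6.16 km/s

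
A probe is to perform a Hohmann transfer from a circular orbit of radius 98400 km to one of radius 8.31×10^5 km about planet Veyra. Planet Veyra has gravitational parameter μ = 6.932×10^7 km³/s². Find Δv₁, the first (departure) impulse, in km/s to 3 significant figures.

Δv₁ = 8.95 km/s

The Hohmann ellipse has a_t = (r₁ + r₂)/2 = 4.647×10^5 km.
On the circular orbit at r = 98400 km, v_c = √(μ/r) = 26.542 km/s.
Vis-viva on the transfer ellipse at r = 98400 km gives v_t = √[μ(2/r − 1/a_t)] = 35.493 km/s.
Δv₁ = |v_t − v_c| = |35.493 − 26.542| = 8.951 km/s.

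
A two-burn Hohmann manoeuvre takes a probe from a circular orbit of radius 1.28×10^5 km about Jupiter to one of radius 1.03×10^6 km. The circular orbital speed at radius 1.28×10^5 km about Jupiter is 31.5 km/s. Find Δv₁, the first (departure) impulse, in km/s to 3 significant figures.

From the circular-orbit relation v² = μ/r at r = 1.28×10^5 km: μ = v²r = (31.5)² × 1.28×10^5 = 1.27008×10^8 km³/s².
Semi-major axis of the transfer orbit: a_t = (1.280×10^5 + 1.030×10^6)/2 = 5.790×10^5 km.
Circular speed at r = 1.280×10^5 km: v_c = √(μ/r) = 31.50 km/s.
Transfer-orbit speed at the same r (vis-viva, a = a_t): v_t = √[μ(2/r − 1/a_t)] = 42.01 km/s.
Δv₁ = |v_t − v_c| = |42.01 − 31.50| = 10.51 km/s.

Δv₁ = 10.5 km/s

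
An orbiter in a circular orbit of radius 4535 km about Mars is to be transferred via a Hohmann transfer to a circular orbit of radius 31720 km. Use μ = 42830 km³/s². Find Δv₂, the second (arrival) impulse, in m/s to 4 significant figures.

Transfer-ellipse semi-major axis a_t = (r₁ + r₂)/2 = (4535 + 31720)/2 = 18127.5 km.
Circular speed at r = 31720 km: v_c = √(μ/r) = 1.162 km/s.
Vis-viva on the transfer ellipse at r = 31720 km gives v_t = √[μ(2/r − 1/a_t)] = 0.5812 km/s.
Δv₂ = |v_t − v_c| = |0.5812 − 1.162| = 0.5808 km/s.

Δv₂ = 580.8 m/s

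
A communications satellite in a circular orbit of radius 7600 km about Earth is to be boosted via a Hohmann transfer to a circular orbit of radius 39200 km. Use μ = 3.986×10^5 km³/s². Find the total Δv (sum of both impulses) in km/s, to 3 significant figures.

Transfer-ellipse semi-major axis a_t = (r₁ + r₂)/2 = (7600 + 39200)/2 = 23400 km.
Circular speed at r₁: v₁ = √(μ/r₁) = √(3.986×10^5/7600) = 7.2421 km/s.
Transfer-orbit speed at r₁ (v² = μ(2/r − 1/a)): v_p = √[μ(2/r₁ − 1/a_t)] = 9.3734 km/s.
First burn Δv₁ = |v_p − v₁| = 2.1313 km/s.
At r₂, v₂ = √(μ/r₂) = 3.1888 km/s.
Transfer-orbit speed at r₂: v_a = √[μ(2/r₂ − 1/a_t)] = 1.8173 km/s.
Second burn Δv₂ = |v₂ − v_a| = 1.3715 km/s.
Δv = Δv₁ + Δv₂ = 2.1313 + 1.3715 = 3.503 km/s.

Δv = 3.50 km/s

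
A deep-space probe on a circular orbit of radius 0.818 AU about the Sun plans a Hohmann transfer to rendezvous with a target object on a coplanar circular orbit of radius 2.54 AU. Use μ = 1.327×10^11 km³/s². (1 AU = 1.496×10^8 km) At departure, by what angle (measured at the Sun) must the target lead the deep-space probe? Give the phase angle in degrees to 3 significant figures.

In km: r₁ = 0.818 × 1.496×10^8 = 1.223728×10^8 km; r₂ = 2.54 × 1.496×10^8 = 3.79984×10^8 km.
The Hohmann ellipse has a_t = (r₁ + r₂)/2 = 2.511784×10^8 km.
The half-period of the transfer ellipse is t = π√(a_t³/μ) = 3.4331×10^7 s.
Target angular speed ω₂ = √(μ/r₂³) = 4.9180×10^-8 rad/s.
Angle swept by the target during transfer: ω₂·t = 1.6884 rad = 96.74°.
The deep-space probe traverses 180° on the transfer ellipse, so the target must lead by 180° − 96.74° = 83.3°.

φ = 83.3°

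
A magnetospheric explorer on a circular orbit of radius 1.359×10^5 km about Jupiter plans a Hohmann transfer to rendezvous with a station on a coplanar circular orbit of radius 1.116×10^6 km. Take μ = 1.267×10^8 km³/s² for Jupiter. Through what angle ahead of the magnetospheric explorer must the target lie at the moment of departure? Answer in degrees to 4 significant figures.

Semi-major axis of the transfer orbit: a_t = (1.359×10^5 + 1.116×10^6)/2 = 6.2595×10^5 km.
Transfer time t = π√(a_t³/μ) = 1.3822×10^5 s.
Target angular speed ω₂ = √(μ/r₂³) = 9.5476×10^-6 rad/s.
Angle swept by the target during transfer: ω₂·t = 1.3197 rad = 75.61°.
Arrival is 180° from departure on the ellipse, so φ = 180° − 75.61° = 104.4°.

φ = 104.4°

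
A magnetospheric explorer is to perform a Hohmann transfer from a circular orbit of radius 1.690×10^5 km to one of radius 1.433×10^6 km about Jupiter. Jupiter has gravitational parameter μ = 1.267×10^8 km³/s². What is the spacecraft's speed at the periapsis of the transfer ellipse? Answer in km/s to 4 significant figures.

The Hohmann ellipse has a_t = (r₁ + r₂)/2 = 8.010×10^5 km.
At periapsis, r = 1.690×10^5 km.
From the vis-viva equation, v = √[μ(2/r − 1/a_t)] = 36.62 km/s.

v = 36.62 km/s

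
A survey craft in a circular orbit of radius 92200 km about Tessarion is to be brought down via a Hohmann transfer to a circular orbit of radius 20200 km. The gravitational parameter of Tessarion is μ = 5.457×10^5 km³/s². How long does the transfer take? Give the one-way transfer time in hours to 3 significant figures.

The Hohmann ellipse has a_t = (r₁ + r₂)/2 = 56200 km.
Transfer time t = π√(a_t³/μ) = π√((56200)³ / 5.457×10^5) = 56660 s.
Converting: 56660 s ÷ 3600 s/hour = 15.7 hours.

t = 15.7 hours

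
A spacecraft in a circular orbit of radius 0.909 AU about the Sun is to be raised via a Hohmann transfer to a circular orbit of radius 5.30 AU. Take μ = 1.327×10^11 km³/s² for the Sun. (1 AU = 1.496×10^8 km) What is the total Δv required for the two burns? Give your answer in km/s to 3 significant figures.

In km: r₁ = 0.909 × 1.496×10^8 = 1.359864×10^8 km; r₂ = 5.30 × 1.496×10^8 = 7.9288×10^8 km.
Transfer-ellipse semi-major axis a_t = (r₁ + r₂)/2 = (1.359864×10^8 + 7.9288×10^8)/2 = 4.644332×10^8 km.
At r₁ the circular-orbit speed is v₁ = √(μ/r₁) = 31.2383 km/s.
On the transfer ellipse at r₁, v² = μ(2/r − 1/a) gives v_p = √[μ(2/r₁ − 1/a_t)] = 40.8159 km/s.
First burn Δv₁ = |v_p − v₁| = 9.5776 km/s.
At r₂, v₂ = √(μ/r₂) = 12.9369 km/s.
Transfer-orbit speed at r₂: v_a = √[μ(2/r₂ − 1/a_t)] = 7.00032 km/s.
Second burn Δv₂ = |v₂ − v_a| = 5.9366 km/s.
Δv = Δv₁ + Δv₂ = 9.5776 + 5.9366 = 15.51 km/s.

Δv = 15.5 km/s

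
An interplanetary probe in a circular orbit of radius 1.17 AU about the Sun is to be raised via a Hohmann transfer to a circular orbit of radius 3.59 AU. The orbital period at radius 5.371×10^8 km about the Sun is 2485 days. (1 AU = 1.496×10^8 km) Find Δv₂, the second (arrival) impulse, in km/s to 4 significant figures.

From Kepler's third law T² = 4π²r³/μ at r = 5.371×10^8 km, T = 2485 days = 2485 × 86400 s = 2.14704×10^8 s: μ = 4π²r³/T² = 1.32692×10^11 km³/s².
In km: r₁ = 1.17 × 1.496×10^8 = 1.75032×10^8 km; r₂ = 3.59 × 1.496×10^8 = 5.37064×10^8 km.
Semi-major axis of the transfer orbit: a_t = (1.75032×10^8 + 5.37064×10^8)/2 = 3.56048×10^8 km.
Circular speed at r = 5.37064×10^8 km: v_c = √(μ/r) = 15.7184 km/s.
Vis-viva on the transfer ellipse at r = 5.37064×10^8 km gives v_t = √[μ(2/r − 1/a_t)] = 11.0208 km/s.
Δv₂ = |v_t − v_c| = |11.0208 − 15.7184| = 4.698 km/s.

Δv₂ = 4.698 km/s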